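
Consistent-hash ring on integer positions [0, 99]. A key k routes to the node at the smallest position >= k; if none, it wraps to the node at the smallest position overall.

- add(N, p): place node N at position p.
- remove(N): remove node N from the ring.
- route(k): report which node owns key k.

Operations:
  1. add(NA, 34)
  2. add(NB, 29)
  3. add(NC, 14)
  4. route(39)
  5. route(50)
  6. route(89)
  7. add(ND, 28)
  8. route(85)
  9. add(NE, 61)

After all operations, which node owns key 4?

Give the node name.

Op 1: add NA@34 -> ring=[34:NA]
Op 2: add NB@29 -> ring=[29:NB,34:NA]
Op 3: add NC@14 -> ring=[14:NC,29:NB,34:NA]
Op 4: route key 39: none >= 39, wrap to smallest pos 14 -> NC
Op 5: route key 50: none >= 50, wrap to smallest pos 14 -> NC
Op 6: route key 89: none >= 89, wrap to smallest pos 14 -> NC
Op 7: add ND@28 -> ring=[14:NC,28:ND,29:NB,34:NA]
Op 8: route key 85: none >= 85, wrap to smallest pos 14 -> NC
Op 9: add NE@61 -> ring=[14:NC,28:ND,29:NB,34:NA,61:NE]
Final route key 4: smallest pos >= 4 is 14 -> NC

Answer: NC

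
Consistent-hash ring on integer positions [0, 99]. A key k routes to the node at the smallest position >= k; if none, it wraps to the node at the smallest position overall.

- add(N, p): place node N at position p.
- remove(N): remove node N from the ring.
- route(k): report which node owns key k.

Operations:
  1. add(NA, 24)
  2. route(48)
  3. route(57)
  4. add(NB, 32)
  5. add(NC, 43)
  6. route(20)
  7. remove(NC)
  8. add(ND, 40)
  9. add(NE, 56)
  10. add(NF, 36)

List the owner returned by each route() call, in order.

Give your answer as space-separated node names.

Answer: NA NA NA

Derivation:
Op 1: add NA@24 -> ring=[24:NA]
Op 2: route key 48: none >= 48, wrap to smallest pos 24 -> NA
Op 3: route key 57: none >= 57, wrap to smallest pos 24 -> NA
Op 4: add NB@32 -> ring=[24:NA,32:NB]
Op 5: add NC@43 -> ring=[24:NA,32:NB,43:NC]
Op 6: route key 20: smallest pos >= 20 is 24 -> NA
Op 7: remove NC -> ring=[24:NA,32:NB]
Op 8: add ND@40 -> ring=[24:NA,32:NB,40:ND]
Op 9: add NE@56 -> ring=[24:NA,32:NB,40:ND,56:NE]
Op 10: add NF@36 -> ring=[24:NA,32:NB,36:NF,40:ND,56:NE]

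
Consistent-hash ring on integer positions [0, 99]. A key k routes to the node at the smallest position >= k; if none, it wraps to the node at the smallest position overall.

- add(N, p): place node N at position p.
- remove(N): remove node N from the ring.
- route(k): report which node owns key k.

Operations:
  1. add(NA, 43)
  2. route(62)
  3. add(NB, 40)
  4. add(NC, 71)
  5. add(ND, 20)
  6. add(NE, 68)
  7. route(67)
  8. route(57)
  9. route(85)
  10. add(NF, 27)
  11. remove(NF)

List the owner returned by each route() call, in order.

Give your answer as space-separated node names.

Answer: NA NE NE ND

Derivation:
Op 1: add NA@43 -> ring=[43:NA]
Op 2: route key 62: none >= 62, wrap to smallest pos 43 -> NA
Op 3: add NB@40 -> ring=[40:NB,43:NA]
Op 4: add NC@71 -> ring=[40:NB,43:NA,71:NC]
Op 5: add ND@20 -> ring=[20:ND,40:NB,43:NA,71:NC]
Op 6: add NE@68 -> ring=[20:ND,40:NB,43:NA,68:NE,71:NC]
Op 7: route key 67: smallest pos >= 67 is 68 -> NE
Op 8: route key 57: smallest pos >= 57 is 68 -> NE
Op 9: route key 85: none >= 85, wrap to smallest pos 20 -> ND
Op 10: add NF@27 -> ring=[20:ND,27:NF,40:NB,43:NA,68:NE,71:NC]
Op 11: remove NF -> ring=[20:ND,40:NB,43:NA,68:NE,71:NC]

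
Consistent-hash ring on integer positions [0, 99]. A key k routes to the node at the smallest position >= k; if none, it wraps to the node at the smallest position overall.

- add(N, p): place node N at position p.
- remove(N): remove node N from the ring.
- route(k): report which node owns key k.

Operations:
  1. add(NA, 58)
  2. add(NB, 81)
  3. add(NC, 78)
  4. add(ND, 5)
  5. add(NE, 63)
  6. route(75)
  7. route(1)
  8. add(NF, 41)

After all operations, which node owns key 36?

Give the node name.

Op 1: add NA@58 -> ring=[58:NA]
Op 2: add NB@81 -> ring=[58:NA,81:NB]
Op 3: add NC@78 -> ring=[58:NA,78:NC,81:NB]
Op 4: add ND@5 -> ring=[5:ND,58:NA,78:NC,81:NB]
Op 5: add NE@63 -> ring=[5:ND,58:NA,63:NE,78:NC,81:NB]
Op 6: route key 75: smallest pos >= 75 is 78 -> NC
Op 7: route key 1: smallest pos >= 1 is 5 -> ND
Op 8: add NF@41 -> ring=[5:ND,41:NF,58:NA,63:NE,78:NC,81:NB]
Final route key 36: smallest pos >= 36 is 41 -> NF

Answer: NF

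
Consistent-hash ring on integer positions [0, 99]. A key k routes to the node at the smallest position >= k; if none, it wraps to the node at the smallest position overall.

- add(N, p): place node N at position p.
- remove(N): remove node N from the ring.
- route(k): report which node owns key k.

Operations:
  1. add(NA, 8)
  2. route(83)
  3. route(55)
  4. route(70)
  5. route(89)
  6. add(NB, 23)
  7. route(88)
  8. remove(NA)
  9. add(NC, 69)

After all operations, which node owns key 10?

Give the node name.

Op 1: add NA@8 -> ring=[8:NA]
Op 2: route key 83: none >= 83, wrap to smallest pos 8 -> NA
Op 3: route key 55: none >= 55, wrap to smallest pos 8 -> NA
Op 4: route key 70: none >= 70, wrap to smallest pos 8 -> NA
Op 5: route key 89: none >= 89, wrap to smallest pos 8 -> NA
Op 6: add NB@23 -> ring=[8:NA,23:NB]
Op 7: route key 88: none >= 88, wrap to smallest pos 8 -> NA
Op 8: remove NA -> ring=[23:NB]
Op 9: add NC@69 -> ring=[23:NB,69:NC]
Final route key 10: smallest pos >= 10 is 23 -> NB

Answer: NB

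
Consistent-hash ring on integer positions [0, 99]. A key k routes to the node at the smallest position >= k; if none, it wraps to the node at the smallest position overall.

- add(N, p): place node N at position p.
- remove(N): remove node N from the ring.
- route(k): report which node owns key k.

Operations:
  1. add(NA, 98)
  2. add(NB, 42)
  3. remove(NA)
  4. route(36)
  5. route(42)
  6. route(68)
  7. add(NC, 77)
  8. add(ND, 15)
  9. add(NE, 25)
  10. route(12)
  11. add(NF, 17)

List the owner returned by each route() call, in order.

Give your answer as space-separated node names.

Op 1: add NA@98 -> ring=[98:NA]
Op 2: add NB@42 -> ring=[42:NB,98:NA]
Op 3: remove NA -> ring=[42:NB]
Op 4: route key 36: smallest pos >= 36 is 42 -> NB
Op 5: route key 42: smallest pos >= 42 is 42 -> NB
Op 6: route key 68: none >= 68, wrap to smallest pos 42 -> NB
Op 7: add NC@77 -> ring=[42:NB,77:NC]
Op 8: add ND@15 -> ring=[15:ND,42:NB,77:NC]
Op 9: add NE@25 -> ring=[15:ND,25:NE,42:NB,77:NC]
Op 10: route key 12: smallest pos >= 12 is 15 -> ND
Op 11: add NF@17 -> ring=[15:ND,17:NF,25:NE,42:NB,77:NC]

Answer: NB NB NB ND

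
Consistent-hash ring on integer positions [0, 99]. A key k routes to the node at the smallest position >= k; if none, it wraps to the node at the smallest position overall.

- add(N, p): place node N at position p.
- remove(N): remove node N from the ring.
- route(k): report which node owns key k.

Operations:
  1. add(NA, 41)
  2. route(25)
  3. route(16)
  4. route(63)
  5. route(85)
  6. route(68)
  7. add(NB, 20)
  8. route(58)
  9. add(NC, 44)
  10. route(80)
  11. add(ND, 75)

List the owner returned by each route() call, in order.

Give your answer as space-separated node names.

Op 1: add NA@41 -> ring=[41:NA]
Op 2: route key 25: smallest pos >= 25 is 41 -> NA
Op 3: route key 16: smallest pos >= 16 is 41 -> NA
Op 4: route key 63: none >= 63, wrap to smallest pos 41 -> NA
Op 5: route key 85: none >= 85, wrap to smallest pos 41 -> NA
Op 6: route key 68: none >= 68, wrap to smallest pos 41 -> NA
Op 7: add NB@20 -> ring=[20:NB,41:NA]
Op 8: route key 58: none >= 58, wrap to smallest pos 20 -> NB
Op 9: add NC@44 -> ring=[20:NB,41:NA,44:NC]
Op 10: route key 80: none >= 80, wrap to smallest pos 20 -> NB
Op 11: add ND@75 -> ring=[20:NB,41:NA,44:NC,75:ND]

Answer: NA NA NA NA NA NB NB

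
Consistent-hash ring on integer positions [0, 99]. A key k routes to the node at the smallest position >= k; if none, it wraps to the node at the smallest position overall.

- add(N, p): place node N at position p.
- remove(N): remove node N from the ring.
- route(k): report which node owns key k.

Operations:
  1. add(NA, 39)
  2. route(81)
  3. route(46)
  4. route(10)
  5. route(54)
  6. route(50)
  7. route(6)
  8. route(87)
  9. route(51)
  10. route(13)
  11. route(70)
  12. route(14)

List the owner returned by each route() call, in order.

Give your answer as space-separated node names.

Op 1: add NA@39 -> ring=[39:NA]
Op 2: route key 81: none >= 81, wrap to smallest pos 39 -> NA
Op 3: route key 46: none >= 46, wrap to smallest pos 39 -> NA
Op 4: route key 10: smallest pos >= 10 is 39 -> NA
Op 5: route key 54: none >= 54, wrap to smallest pos 39 -> NA
Op 6: route key 50: none >= 50, wrap to smallest pos 39 -> NA
Op 7: route key 6: smallest pos >= 6 is 39 -> NA
Op 8: route key 87: none >= 87, wrap to smallest pos 39 -> NA
Op 9: route key 51: none >= 51, wrap to smallest pos 39 -> NA
Op 10: route key 13: smallest pos >= 13 is 39 -> NA
Op 11: route key 70: none >= 70, wrap to smallest pos 39 -> NA
Op 12: route key 14: smallest pos >= 14 is 39 -> NA

Answer: NA NA NA NA NA NA NA NA NA NA NA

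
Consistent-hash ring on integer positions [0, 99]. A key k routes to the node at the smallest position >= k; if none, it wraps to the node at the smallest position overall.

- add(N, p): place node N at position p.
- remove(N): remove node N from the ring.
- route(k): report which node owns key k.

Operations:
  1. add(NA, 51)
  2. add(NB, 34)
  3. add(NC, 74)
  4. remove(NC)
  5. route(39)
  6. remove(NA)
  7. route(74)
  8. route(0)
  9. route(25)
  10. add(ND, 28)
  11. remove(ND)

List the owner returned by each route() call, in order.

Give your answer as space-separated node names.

Op 1: add NA@51 -> ring=[51:NA]
Op 2: add NB@34 -> ring=[34:NB,51:NA]
Op 3: add NC@74 -> ring=[34:NB,51:NA,74:NC]
Op 4: remove NC -> ring=[34:NB,51:NA]
Op 5: route key 39: smallest pos >= 39 is 51 -> NA
Op 6: remove NA -> ring=[34:NB]
Op 7: route key 74: none >= 74, wrap to smallest pos 34 -> NB
Op 8: route key 0: smallest pos >= 0 is 34 -> NB
Op 9: route key 25: smallest pos >= 25 is 34 -> NB
Op 10: add ND@28 -> ring=[28:ND,34:NB]
Op 11: remove ND -> ring=[34:NB]

Answer: NA NB NB NB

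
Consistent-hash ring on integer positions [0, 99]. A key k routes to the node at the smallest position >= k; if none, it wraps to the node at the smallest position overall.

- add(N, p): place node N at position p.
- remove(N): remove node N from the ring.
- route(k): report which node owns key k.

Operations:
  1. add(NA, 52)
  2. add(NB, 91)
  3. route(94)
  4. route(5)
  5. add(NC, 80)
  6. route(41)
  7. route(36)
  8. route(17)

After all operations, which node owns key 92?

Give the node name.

Op 1: add NA@52 -> ring=[52:NA]
Op 2: add NB@91 -> ring=[52:NA,91:NB]
Op 3: route key 94: none >= 94, wrap to smallest pos 52 -> NA
Op 4: route key 5: smallest pos >= 5 is 52 -> NA
Op 5: add NC@80 -> ring=[52:NA,80:NC,91:NB]
Op 6: route key 41: smallest pos >= 41 is 52 -> NA
Op 7: route key 36: smallest pos >= 36 is 52 -> NA
Op 8: route key 17: smallest pos >= 17 is 52 -> NA
Final route key 92: none >= 92, wrap to smallest pos 52 -> NA

Answer: NA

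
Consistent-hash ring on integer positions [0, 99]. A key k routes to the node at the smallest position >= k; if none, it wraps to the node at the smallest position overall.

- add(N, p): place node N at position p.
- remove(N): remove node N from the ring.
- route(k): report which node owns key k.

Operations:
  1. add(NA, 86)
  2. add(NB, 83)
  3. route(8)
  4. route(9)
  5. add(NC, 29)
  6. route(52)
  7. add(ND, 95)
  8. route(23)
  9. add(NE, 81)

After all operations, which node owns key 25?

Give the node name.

Op 1: add NA@86 -> ring=[86:NA]
Op 2: add NB@83 -> ring=[83:NB,86:NA]
Op 3: route key 8: smallest pos >= 8 is 83 -> NB
Op 4: route key 9: smallest pos >= 9 is 83 -> NB
Op 5: add NC@29 -> ring=[29:NC,83:NB,86:NA]
Op 6: route key 52: smallest pos >= 52 is 83 -> NB
Op 7: add ND@95 -> ring=[29:NC,83:NB,86:NA,95:ND]
Op 8: route key 23: smallest pos >= 23 is 29 -> NC
Op 9: add NE@81 -> ring=[29:NC,81:NE,83:NB,86:NA,95:ND]
Final route key 25: smallest pos >= 25 is 29 -> NC

Answer: NC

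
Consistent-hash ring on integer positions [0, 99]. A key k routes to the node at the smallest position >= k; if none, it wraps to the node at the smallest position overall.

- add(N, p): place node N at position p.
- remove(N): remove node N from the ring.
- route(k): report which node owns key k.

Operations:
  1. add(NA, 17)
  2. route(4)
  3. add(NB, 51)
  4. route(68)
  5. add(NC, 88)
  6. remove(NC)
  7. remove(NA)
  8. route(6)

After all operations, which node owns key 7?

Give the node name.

Op 1: add NA@17 -> ring=[17:NA]
Op 2: route key 4: smallest pos >= 4 is 17 -> NA
Op 3: add NB@51 -> ring=[17:NA,51:NB]
Op 4: route key 68: none >= 68, wrap to smallest pos 17 -> NA
Op 5: add NC@88 -> ring=[17:NA,51:NB,88:NC]
Op 6: remove NC -> ring=[17:NA,51:NB]
Op 7: remove NA -> ring=[51:NB]
Op 8: route key 6: smallest pos >= 6 is 51 -> NB
Final route key 7: smallest pos >= 7 is 51 -> NB

Answer: NB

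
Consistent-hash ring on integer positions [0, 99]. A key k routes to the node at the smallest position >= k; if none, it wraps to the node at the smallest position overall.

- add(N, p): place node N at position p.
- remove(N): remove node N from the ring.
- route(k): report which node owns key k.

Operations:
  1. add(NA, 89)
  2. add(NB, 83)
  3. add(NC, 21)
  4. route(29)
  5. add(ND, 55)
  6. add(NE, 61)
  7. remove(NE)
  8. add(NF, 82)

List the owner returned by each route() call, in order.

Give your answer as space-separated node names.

Answer: NB

Derivation:
Op 1: add NA@89 -> ring=[89:NA]
Op 2: add NB@83 -> ring=[83:NB,89:NA]
Op 3: add NC@21 -> ring=[21:NC,83:NB,89:NA]
Op 4: route key 29: smallest pos >= 29 is 83 -> NB
Op 5: add ND@55 -> ring=[21:NC,55:ND,83:NB,89:NA]
Op 6: add NE@61 -> ring=[21:NC,55:ND,61:NE,83:NB,89:NA]
Op 7: remove NE -> ring=[21:NC,55:ND,83:NB,89:NA]
Op 8: add NF@82 -> ring=[21:NC,55:ND,82:NF,83:NB,89:NA]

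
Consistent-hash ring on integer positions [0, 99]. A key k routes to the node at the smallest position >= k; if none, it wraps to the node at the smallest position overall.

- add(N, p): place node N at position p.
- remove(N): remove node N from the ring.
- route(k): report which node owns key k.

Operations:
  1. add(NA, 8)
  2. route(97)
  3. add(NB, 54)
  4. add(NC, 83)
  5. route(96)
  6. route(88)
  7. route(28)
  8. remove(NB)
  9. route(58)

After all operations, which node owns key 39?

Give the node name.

Answer: NC

Derivation:
Op 1: add NA@8 -> ring=[8:NA]
Op 2: route key 97: none >= 97, wrap to smallest pos 8 -> NA
Op 3: add NB@54 -> ring=[8:NA,54:NB]
Op 4: add NC@83 -> ring=[8:NA,54:NB,83:NC]
Op 5: route key 96: none >= 96, wrap to smallest pos 8 -> NA
Op 6: route key 88: none >= 88, wrap to smallest pos 8 -> NA
Op 7: route key 28: smallest pos >= 28 is 54 -> NB
Op 8: remove NB -> ring=[8:NA,83:NC]
Op 9: route key 58: smallest pos >= 58 is 83 -> NC
Final route key 39: smallest pos >= 39 is 83 -> NC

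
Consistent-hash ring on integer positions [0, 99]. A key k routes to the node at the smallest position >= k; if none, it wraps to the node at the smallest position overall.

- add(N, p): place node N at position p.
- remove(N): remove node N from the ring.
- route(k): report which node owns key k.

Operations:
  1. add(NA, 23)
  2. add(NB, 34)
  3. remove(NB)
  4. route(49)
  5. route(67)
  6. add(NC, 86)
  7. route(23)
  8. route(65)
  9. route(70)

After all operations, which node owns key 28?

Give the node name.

Op 1: add NA@23 -> ring=[23:NA]
Op 2: add NB@34 -> ring=[23:NA,34:NB]
Op 3: remove NB -> ring=[23:NA]
Op 4: route key 49: none >= 49, wrap to smallest pos 23 -> NA
Op 5: route key 67: none >= 67, wrap to smallest pos 23 -> NA
Op 6: add NC@86 -> ring=[23:NA,86:NC]
Op 7: route key 23: smallest pos >= 23 is 23 -> NA
Op 8: route key 65: smallest pos >= 65 is 86 -> NC
Op 9: route key 70: smallest pos >= 70 is 86 -> NC
Final route key 28: smallest pos >= 28 is 86 -> NC

Answer: NC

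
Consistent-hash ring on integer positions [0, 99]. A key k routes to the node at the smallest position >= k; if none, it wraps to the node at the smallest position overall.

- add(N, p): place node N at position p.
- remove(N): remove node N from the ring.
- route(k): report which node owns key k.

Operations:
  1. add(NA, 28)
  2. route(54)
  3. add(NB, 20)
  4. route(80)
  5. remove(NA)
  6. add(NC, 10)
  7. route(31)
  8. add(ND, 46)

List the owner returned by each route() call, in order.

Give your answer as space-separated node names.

Answer: NA NB NC

Derivation:
Op 1: add NA@28 -> ring=[28:NA]
Op 2: route key 54: none >= 54, wrap to smallest pos 28 -> NA
Op 3: add NB@20 -> ring=[20:NB,28:NA]
Op 4: route key 80: none >= 80, wrap to smallest pos 20 -> NB
Op 5: remove NA -> ring=[20:NB]
Op 6: add NC@10 -> ring=[10:NC,20:NB]
Op 7: route key 31: none >= 31, wrap to smallest pos 10 -> NC
Op 8: add ND@46 -> ring=[10:NC,20:NB,46:ND]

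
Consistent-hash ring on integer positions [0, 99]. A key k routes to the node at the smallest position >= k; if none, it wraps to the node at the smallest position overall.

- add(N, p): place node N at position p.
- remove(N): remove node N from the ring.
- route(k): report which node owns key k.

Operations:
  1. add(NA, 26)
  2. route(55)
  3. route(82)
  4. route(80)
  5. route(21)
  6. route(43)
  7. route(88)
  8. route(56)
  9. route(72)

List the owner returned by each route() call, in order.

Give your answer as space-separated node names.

Op 1: add NA@26 -> ring=[26:NA]
Op 2: route key 55: none >= 55, wrap to smallest pos 26 -> NA
Op 3: route key 82: none >= 82, wrap to smallest pos 26 -> NA
Op 4: route key 80: none >= 80, wrap to smallest pos 26 -> NA
Op 5: route key 21: smallest pos >= 21 is 26 -> NA
Op 6: route key 43: none >= 43, wrap to smallest pos 26 -> NA
Op 7: route key 88: none >= 88, wrap to smallest pos 26 -> NA
Op 8: route key 56: none >= 56, wrap to smallest pos 26 -> NA
Op 9: route key 72: none >= 72, wrap to smallest pos 26 -> NA

Answer: NA NA NA NA NA NA NA NA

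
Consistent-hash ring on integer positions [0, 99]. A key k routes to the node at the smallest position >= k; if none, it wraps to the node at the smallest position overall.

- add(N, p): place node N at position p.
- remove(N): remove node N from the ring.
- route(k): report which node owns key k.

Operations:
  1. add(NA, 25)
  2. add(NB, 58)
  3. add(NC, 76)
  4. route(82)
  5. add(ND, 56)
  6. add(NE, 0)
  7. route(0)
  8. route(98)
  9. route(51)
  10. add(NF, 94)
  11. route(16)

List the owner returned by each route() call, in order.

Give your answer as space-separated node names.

Op 1: add NA@25 -> ring=[25:NA]
Op 2: add NB@58 -> ring=[25:NA,58:NB]
Op 3: add NC@76 -> ring=[25:NA,58:NB,76:NC]
Op 4: route key 82: none >= 82, wrap to smallest pos 25 -> NA
Op 5: add ND@56 -> ring=[25:NA,56:ND,58:NB,76:NC]
Op 6: add NE@0 -> ring=[0:NE,25:NA,56:ND,58:NB,76:NC]
Op 7: route key 0: smallest pos >= 0 is 0 -> NE
Op 8: route key 98: none >= 98, wrap to smallest pos 0 -> NE
Op 9: route key 51: smallest pos >= 51 is 56 -> ND
Op 10: add NF@94 -> ring=[0:NE,25:NA,56:ND,58:NB,76:NC,94:NF]
Op 11: route key 16: smallest pos >= 16 is 25 -> NA

Answer: NA NE NE ND NA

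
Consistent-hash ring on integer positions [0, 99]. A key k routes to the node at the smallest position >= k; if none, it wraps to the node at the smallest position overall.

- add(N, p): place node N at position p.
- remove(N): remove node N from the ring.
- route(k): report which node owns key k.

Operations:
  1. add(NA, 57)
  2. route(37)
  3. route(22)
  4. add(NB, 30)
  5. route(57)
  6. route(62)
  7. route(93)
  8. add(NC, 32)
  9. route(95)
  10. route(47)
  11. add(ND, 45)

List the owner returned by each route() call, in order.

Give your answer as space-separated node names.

Answer: NA NA NA NB NB NB NA

Derivation:
Op 1: add NA@57 -> ring=[57:NA]
Op 2: route key 37: smallest pos >= 37 is 57 -> NA
Op 3: route key 22: smallest pos >= 22 is 57 -> NA
Op 4: add NB@30 -> ring=[30:NB,57:NA]
Op 5: route key 57: smallest pos >= 57 is 57 -> NA
Op 6: route key 62: none >= 62, wrap to smallest pos 30 -> NB
Op 7: route key 93: none >= 93, wrap to smallest pos 30 -> NB
Op 8: add NC@32 -> ring=[30:NB,32:NC,57:NA]
Op 9: route key 95: none >= 95, wrap to smallest pos 30 -> NB
Op 10: route key 47: smallest pos >= 47 is 57 -> NA
Op 11: add ND@45 -> ring=[30:NB,32:NC,45:ND,57:NA]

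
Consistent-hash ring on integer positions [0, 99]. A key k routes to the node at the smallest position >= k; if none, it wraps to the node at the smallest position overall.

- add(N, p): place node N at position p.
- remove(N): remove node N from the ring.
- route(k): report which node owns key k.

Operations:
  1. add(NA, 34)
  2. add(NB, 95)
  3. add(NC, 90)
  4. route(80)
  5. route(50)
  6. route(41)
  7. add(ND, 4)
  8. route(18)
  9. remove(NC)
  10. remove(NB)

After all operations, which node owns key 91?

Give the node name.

Answer: ND

Derivation:
Op 1: add NA@34 -> ring=[34:NA]
Op 2: add NB@95 -> ring=[34:NA,95:NB]
Op 3: add NC@90 -> ring=[34:NA,90:NC,95:NB]
Op 4: route key 80: smallest pos >= 80 is 90 -> NC
Op 5: route key 50: smallest pos >= 50 is 90 -> NC
Op 6: route key 41: smallest pos >= 41 is 90 -> NC
Op 7: add ND@4 -> ring=[4:ND,34:NA,90:NC,95:NB]
Op 8: route key 18: smallest pos >= 18 is 34 -> NA
Op 9: remove NC -> ring=[4:ND,34:NA,95:NB]
Op 10: remove NB -> ring=[4:ND,34:NA]
Final route key 91: none >= 91, wrap to smallest pos 4 -> ND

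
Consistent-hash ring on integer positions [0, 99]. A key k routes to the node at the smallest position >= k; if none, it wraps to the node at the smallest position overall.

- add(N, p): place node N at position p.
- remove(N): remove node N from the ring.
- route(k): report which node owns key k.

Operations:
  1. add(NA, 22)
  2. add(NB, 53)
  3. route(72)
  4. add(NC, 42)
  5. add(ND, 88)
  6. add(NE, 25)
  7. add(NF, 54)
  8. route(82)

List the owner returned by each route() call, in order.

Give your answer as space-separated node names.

Answer: NA ND

Derivation:
Op 1: add NA@22 -> ring=[22:NA]
Op 2: add NB@53 -> ring=[22:NA,53:NB]
Op 3: route key 72: none >= 72, wrap to smallest pos 22 -> NA
Op 4: add NC@42 -> ring=[22:NA,42:NC,53:NB]
Op 5: add ND@88 -> ring=[22:NA,42:NC,53:NB,88:ND]
Op 6: add NE@25 -> ring=[22:NA,25:NE,42:NC,53:NB,88:ND]
Op 7: add NF@54 -> ring=[22:NA,25:NE,42:NC,53:NB,54:NF,88:ND]
Op 8: route key 82: smallest pos >= 82 is 88 -> ND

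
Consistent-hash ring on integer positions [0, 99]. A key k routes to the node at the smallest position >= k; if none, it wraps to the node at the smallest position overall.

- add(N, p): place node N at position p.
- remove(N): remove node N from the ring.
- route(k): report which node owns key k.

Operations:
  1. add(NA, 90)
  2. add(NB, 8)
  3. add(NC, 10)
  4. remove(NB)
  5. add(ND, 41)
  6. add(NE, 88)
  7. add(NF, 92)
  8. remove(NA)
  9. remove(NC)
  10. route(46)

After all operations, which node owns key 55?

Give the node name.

Op 1: add NA@90 -> ring=[90:NA]
Op 2: add NB@8 -> ring=[8:NB,90:NA]
Op 3: add NC@10 -> ring=[8:NB,10:NC,90:NA]
Op 4: remove NB -> ring=[10:NC,90:NA]
Op 5: add ND@41 -> ring=[10:NC,41:ND,90:NA]
Op 6: add NE@88 -> ring=[10:NC,41:ND,88:NE,90:NA]
Op 7: add NF@92 -> ring=[10:NC,41:ND,88:NE,90:NA,92:NF]
Op 8: remove NA -> ring=[10:NC,41:ND,88:NE,92:NF]
Op 9: remove NC -> ring=[41:ND,88:NE,92:NF]
Op 10: route key 46: smallest pos >= 46 is 88 -> NE
Final route key 55: smallest pos >= 55 is 88 -> NE

Answer: NE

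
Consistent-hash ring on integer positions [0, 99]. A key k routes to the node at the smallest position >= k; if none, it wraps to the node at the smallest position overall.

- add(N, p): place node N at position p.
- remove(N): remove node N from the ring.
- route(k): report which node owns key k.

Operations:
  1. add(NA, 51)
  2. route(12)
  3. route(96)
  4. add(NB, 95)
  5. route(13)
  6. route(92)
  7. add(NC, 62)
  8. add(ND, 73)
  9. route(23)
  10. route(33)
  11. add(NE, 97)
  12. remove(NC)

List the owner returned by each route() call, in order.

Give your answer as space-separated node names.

Op 1: add NA@51 -> ring=[51:NA]
Op 2: route key 12: smallest pos >= 12 is 51 -> NA
Op 3: route key 96: none >= 96, wrap to smallest pos 51 -> NA
Op 4: add NB@95 -> ring=[51:NA,95:NB]
Op 5: route key 13: smallest pos >= 13 is 51 -> NA
Op 6: route key 92: smallest pos >= 92 is 95 -> NB
Op 7: add NC@62 -> ring=[51:NA,62:NC,95:NB]
Op 8: add ND@73 -> ring=[51:NA,62:NC,73:ND,95:NB]
Op 9: route key 23: smallest pos >= 23 is 51 -> NA
Op 10: route key 33: smallest pos >= 33 is 51 -> NA
Op 11: add NE@97 -> ring=[51:NA,62:NC,73:ND,95:NB,97:NE]
Op 12: remove NC -> ring=[51:NA,73:ND,95:NB,97:NE]

Answer: NA NA NA NB NA NA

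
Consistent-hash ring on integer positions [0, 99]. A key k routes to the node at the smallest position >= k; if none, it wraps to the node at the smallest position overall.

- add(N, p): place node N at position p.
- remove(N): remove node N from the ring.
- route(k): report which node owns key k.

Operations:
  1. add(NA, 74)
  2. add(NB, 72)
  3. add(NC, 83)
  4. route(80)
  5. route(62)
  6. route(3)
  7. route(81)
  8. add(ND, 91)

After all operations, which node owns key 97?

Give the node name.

Answer: NB

Derivation:
Op 1: add NA@74 -> ring=[74:NA]
Op 2: add NB@72 -> ring=[72:NB,74:NA]
Op 3: add NC@83 -> ring=[72:NB,74:NA,83:NC]
Op 4: route key 80: smallest pos >= 80 is 83 -> NC
Op 5: route key 62: smallest pos >= 62 is 72 -> NB
Op 6: route key 3: smallest pos >= 3 is 72 -> NB
Op 7: route key 81: smallest pos >= 81 is 83 -> NC
Op 8: add ND@91 -> ring=[72:NB,74:NA,83:NC,91:ND]
Final route key 97: none >= 97, wrap to smallest pos 72 -> NB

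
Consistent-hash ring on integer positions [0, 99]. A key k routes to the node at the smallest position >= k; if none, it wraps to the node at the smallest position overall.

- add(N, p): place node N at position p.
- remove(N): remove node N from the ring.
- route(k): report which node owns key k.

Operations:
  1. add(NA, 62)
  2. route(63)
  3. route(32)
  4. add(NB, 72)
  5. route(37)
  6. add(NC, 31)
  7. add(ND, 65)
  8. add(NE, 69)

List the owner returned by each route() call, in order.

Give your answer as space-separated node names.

Op 1: add NA@62 -> ring=[62:NA]
Op 2: route key 63: none >= 63, wrap to smallest pos 62 -> NA
Op 3: route key 32: smallest pos >= 32 is 62 -> NA
Op 4: add NB@72 -> ring=[62:NA,72:NB]
Op 5: route key 37: smallest pos >= 37 is 62 -> NA
Op 6: add NC@31 -> ring=[31:NC,62:NA,72:NB]
Op 7: add ND@65 -> ring=[31:NC,62:NA,65:ND,72:NB]
Op 8: add NE@69 -> ring=[31:NC,62:NA,65:ND,69:NE,72:NB]

Answer: NA NA NA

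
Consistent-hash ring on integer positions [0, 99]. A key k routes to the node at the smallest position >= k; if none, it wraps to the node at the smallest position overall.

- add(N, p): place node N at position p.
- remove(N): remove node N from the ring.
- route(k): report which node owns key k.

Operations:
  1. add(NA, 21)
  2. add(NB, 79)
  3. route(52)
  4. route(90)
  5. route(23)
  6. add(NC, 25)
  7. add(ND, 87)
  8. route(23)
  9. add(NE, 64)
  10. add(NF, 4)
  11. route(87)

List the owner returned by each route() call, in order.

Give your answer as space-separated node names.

Answer: NB NA NB NC ND

Derivation:
Op 1: add NA@21 -> ring=[21:NA]
Op 2: add NB@79 -> ring=[21:NA,79:NB]
Op 3: route key 52: smallest pos >= 52 is 79 -> NB
Op 4: route key 90: none >= 90, wrap to smallest pos 21 -> NA
Op 5: route key 23: smallest pos >= 23 is 79 -> NB
Op 6: add NC@25 -> ring=[21:NA,25:NC,79:NB]
Op 7: add ND@87 -> ring=[21:NA,25:NC,79:NB,87:ND]
Op 8: route key 23: smallest pos >= 23 is 25 -> NC
Op 9: add NE@64 -> ring=[21:NA,25:NC,64:NE,79:NB,87:ND]
Op 10: add NF@4 -> ring=[4:NF,21:NA,25:NC,64:NE,79:NB,87:ND]
Op 11: route key 87: smallest pos >= 87 is 87 -> ND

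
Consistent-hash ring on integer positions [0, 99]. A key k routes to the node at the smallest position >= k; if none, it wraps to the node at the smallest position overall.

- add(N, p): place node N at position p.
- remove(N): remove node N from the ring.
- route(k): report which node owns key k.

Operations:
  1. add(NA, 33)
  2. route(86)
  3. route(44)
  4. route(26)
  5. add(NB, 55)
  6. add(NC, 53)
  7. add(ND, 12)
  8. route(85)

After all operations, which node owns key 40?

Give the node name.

Answer: NC

Derivation:
Op 1: add NA@33 -> ring=[33:NA]
Op 2: route key 86: none >= 86, wrap to smallest pos 33 -> NA
Op 3: route key 44: none >= 44, wrap to smallest pos 33 -> NA
Op 4: route key 26: smallest pos >= 26 is 33 -> NA
Op 5: add NB@55 -> ring=[33:NA,55:NB]
Op 6: add NC@53 -> ring=[33:NA,53:NC,55:NB]
Op 7: add ND@12 -> ring=[12:ND,33:NA,53:NC,55:NB]
Op 8: route key 85: none >= 85, wrap to smallest pos 12 -> ND
Final route key 40: smallest pos >= 40 is 53 -> NC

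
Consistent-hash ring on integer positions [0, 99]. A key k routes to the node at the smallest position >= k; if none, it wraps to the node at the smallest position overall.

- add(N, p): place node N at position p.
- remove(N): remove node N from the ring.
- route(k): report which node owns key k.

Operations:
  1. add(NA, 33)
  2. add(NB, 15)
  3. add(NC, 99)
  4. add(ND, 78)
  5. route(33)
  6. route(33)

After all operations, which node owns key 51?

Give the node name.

Op 1: add NA@33 -> ring=[33:NA]
Op 2: add NB@15 -> ring=[15:NB,33:NA]
Op 3: add NC@99 -> ring=[15:NB,33:NA,99:NC]
Op 4: add ND@78 -> ring=[15:NB,33:NA,78:ND,99:NC]
Op 5: route key 33: smallest pos >= 33 is 33 -> NA
Op 6: route key 33: smallest pos >= 33 is 33 -> NA
Final route key 51: smallest pos >= 51 is 78 -> ND

Answer: ND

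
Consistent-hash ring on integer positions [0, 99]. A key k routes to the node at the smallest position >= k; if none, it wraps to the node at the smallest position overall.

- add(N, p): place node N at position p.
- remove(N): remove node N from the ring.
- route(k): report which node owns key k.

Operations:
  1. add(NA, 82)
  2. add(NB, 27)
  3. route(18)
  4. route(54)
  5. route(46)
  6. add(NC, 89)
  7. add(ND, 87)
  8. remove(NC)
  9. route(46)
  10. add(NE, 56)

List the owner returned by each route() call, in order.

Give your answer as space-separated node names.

Answer: NB NA NA NA

Derivation:
Op 1: add NA@82 -> ring=[82:NA]
Op 2: add NB@27 -> ring=[27:NB,82:NA]
Op 3: route key 18: smallest pos >= 18 is 27 -> NB
Op 4: route key 54: smallest pos >= 54 is 82 -> NA
Op 5: route key 46: smallest pos >= 46 is 82 -> NA
Op 6: add NC@89 -> ring=[27:NB,82:NA,89:NC]
Op 7: add ND@87 -> ring=[27:NB,82:NA,87:ND,89:NC]
Op 8: remove NC -> ring=[27:NB,82:NA,87:ND]
Op 9: route key 46: smallest pos >= 46 is 82 -> NA
Op 10: add NE@56 -> ring=[27:NB,56:NE,82:NA,87:ND]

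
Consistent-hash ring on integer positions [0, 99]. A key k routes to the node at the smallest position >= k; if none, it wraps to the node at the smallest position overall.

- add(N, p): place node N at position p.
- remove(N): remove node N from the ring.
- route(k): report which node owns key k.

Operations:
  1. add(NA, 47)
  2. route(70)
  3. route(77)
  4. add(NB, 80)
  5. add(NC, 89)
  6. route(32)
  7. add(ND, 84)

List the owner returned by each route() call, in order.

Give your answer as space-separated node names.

Answer: NA NA NA

Derivation:
Op 1: add NA@47 -> ring=[47:NA]
Op 2: route key 70: none >= 70, wrap to smallest pos 47 -> NA
Op 3: route key 77: none >= 77, wrap to smallest pos 47 -> NA
Op 4: add NB@80 -> ring=[47:NA,80:NB]
Op 5: add NC@89 -> ring=[47:NA,80:NB,89:NC]
Op 6: route key 32: smallest pos >= 32 is 47 -> NA
Op 7: add ND@84 -> ring=[47:NA,80:NB,84:ND,89:NC]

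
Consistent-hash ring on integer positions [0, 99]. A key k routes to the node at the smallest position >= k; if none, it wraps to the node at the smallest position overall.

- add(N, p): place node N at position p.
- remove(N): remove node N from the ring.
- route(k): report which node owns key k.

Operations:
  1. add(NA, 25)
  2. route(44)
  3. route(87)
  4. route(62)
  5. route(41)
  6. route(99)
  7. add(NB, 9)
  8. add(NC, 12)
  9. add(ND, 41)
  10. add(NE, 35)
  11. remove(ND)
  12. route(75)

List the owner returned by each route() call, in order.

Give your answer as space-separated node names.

Answer: NA NA NA NA NA NB

Derivation:
Op 1: add NA@25 -> ring=[25:NA]
Op 2: route key 44: none >= 44, wrap to smallest pos 25 -> NA
Op 3: route key 87: none >= 87, wrap to smallest pos 25 -> NA
Op 4: route key 62: none >= 62, wrap to smallest pos 25 -> NA
Op 5: route key 41: none >= 41, wrap to smallest pos 25 -> NA
Op 6: route key 99: none >= 99, wrap to smallest pos 25 -> NA
Op 7: add NB@9 -> ring=[9:NB,25:NA]
Op 8: add NC@12 -> ring=[9:NB,12:NC,25:NA]
Op 9: add ND@41 -> ring=[9:NB,12:NC,25:NA,41:ND]
Op 10: add NE@35 -> ring=[9:NB,12:NC,25:NA,35:NE,41:ND]
Op 11: remove ND -> ring=[9:NB,12:NC,25:NA,35:NE]
Op 12: route key 75: none >= 75, wrap to smallest pos 9 -> NB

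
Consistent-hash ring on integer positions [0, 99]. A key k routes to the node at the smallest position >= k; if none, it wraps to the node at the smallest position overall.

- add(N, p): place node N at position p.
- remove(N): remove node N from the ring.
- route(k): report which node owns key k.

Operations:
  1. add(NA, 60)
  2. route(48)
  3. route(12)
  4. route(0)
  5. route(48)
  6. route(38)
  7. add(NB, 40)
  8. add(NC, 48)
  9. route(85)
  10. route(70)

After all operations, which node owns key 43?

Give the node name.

Op 1: add NA@60 -> ring=[60:NA]
Op 2: route key 48: smallest pos >= 48 is 60 -> NA
Op 3: route key 12: smallest pos >= 12 is 60 -> NA
Op 4: route key 0: smallest pos >= 0 is 60 -> NA
Op 5: route key 48: smallest pos >= 48 is 60 -> NA
Op 6: route key 38: smallest pos >= 38 is 60 -> NA
Op 7: add NB@40 -> ring=[40:NB,60:NA]
Op 8: add NC@48 -> ring=[40:NB,48:NC,60:NA]
Op 9: route key 85: none >= 85, wrap to smallest pos 40 -> NB
Op 10: route key 70: none >= 70, wrap to smallest pos 40 -> NB
Final route key 43: smallest pos >= 43 is 48 -> NC

Answer: NC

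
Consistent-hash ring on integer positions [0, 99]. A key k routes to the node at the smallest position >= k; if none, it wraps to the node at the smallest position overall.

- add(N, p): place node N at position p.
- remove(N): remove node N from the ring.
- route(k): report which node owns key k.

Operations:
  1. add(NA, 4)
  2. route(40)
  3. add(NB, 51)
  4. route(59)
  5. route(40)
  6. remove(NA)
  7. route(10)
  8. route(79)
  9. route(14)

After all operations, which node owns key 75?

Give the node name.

Answer: NB

Derivation:
Op 1: add NA@4 -> ring=[4:NA]
Op 2: route key 40: none >= 40, wrap to smallest pos 4 -> NA
Op 3: add NB@51 -> ring=[4:NA,51:NB]
Op 4: route key 59: none >= 59, wrap to smallest pos 4 -> NA
Op 5: route key 40: smallest pos >= 40 is 51 -> NB
Op 6: remove NA -> ring=[51:NB]
Op 7: route key 10: smallest pos >= 10 is 51 -> NB
Op 8: route key 79: none >= 79, wrap to smallest pos 51 -> NB
Op 9: route key 14: smallest pos >= 14 is 51 -> NB
Final route key 75: none >= 75, wrap to smallest pos 51 -> NB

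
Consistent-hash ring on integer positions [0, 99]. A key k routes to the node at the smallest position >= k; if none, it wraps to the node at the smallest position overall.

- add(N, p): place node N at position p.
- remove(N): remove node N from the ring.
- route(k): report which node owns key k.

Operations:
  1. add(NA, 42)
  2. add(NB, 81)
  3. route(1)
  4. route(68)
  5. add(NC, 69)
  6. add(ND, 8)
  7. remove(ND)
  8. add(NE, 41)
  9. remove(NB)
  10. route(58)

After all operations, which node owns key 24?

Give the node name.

Op 1: add NA@42 -> ring=[42:NA]
Op 2: add NB@81 -> ring=[42:NA,81:NB]
Op 3: route key 1: smallest pos >= 1 is 42 -> NA
Op 4: route key 68: smallest pos >= 68 is 81 -> NB
Op 5: add NC@69 -> ring=[42:NA,69:NC,81:NB]
Op 6: add ND@8 -> ring=[8:ND,42:NA,69:NC,81:NB]
Op 7: remove ND -> ring=[42:NA,69:NC,81:NB]
Op 8: add NE@41 -> ring=[41:NE,42:NA,69:NC,81:NB]
Op 9: remove NB -> ring=[41:NE,42:NA,69:NC]
Op 10: route key 58: smallest pos >= 58 is 69 -> NC
Final route key 24: smallest pos >= 24 is 41 -> NE

Answer: NE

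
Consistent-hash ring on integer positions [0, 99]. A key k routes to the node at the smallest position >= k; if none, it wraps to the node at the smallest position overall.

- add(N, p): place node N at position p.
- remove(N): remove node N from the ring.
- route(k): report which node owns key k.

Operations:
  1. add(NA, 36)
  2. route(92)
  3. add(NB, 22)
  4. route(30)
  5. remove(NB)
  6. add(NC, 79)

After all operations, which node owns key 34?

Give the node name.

Op 1: add NA@36 -> ring=[36:NA]
Op 2: route key 92: none >= 92, wrap to smallest pos 36 -> NA
Op 3: add NB@22 -> ring=[22:NB,36:NA]
Op 4: route key 30: smallest pos >= 30 is 36 -> NA
Op 5: remove NB -> ring=[36:NA]
Op 6: add NC@79 -> ring=[36:NA,79:NC]
Final route key 34: smallest pos >= 34 is 36 -> NA

Answer: NA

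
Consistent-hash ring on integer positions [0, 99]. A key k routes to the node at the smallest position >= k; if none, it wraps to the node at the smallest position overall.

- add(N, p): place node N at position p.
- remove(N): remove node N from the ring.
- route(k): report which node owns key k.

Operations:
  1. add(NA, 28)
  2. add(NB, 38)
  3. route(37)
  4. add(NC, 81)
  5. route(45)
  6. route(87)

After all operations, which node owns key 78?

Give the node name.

Answer: NC

Derivation:
Op 1: add NA@28 -> ring=[28:NA]
Op 2: add NB@38 -> ring=[28:NA,38:NB]
Op 3: route key 37: smallest pos >= 37 is 38 -> NB
Op 4: add NC@81 -> ring=[28:NA,38:NB,81:NC]
Op 5: route key 45: smallest pos >= 45 is 81 -> NC
Op 6: route key 87: none >= 87, wrap to smallest pos 28 -> NA
Final route key 78: smallest pos >= 78 is 81 -> NC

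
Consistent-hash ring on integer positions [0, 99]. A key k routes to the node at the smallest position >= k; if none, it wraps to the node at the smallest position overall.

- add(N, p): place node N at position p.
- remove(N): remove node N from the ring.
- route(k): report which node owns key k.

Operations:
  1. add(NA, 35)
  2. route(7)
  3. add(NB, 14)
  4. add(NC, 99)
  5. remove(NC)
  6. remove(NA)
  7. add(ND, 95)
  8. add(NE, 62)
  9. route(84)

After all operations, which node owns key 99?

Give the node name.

Answer: NB

Derivation:
Op 1: add NA@35 -> ring=[35:NA]
Op 2: route key 7: smallest pos >= 7 is 35 -> NA
Op 3: add NB@14 -> ring=[14:NB,35:NA]
Op 4: add NC@99 -> ring=[14:NB,35:NA,99:NC]
Op 5: remove NC -> ring=[14:NB,35:NA]
Op 6: remove NA -> ring=[14:NB]
Op 7: add ND@95 -> ring=[14:NB,95:ND]
Op 8: add NE@62 -> ring=[14:NB,62:NE,95:ND]
Op 9: route key 84: smallest pos >= 84 is 95 -> ND
Final route key 99: none >= 99, wrap to smallest pos 14 -> NB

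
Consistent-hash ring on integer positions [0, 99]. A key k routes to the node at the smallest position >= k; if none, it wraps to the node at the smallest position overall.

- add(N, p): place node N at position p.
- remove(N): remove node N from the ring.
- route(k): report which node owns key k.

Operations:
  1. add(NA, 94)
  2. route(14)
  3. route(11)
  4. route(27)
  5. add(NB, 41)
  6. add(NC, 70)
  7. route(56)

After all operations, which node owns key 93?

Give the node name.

Op 1: add NA@94 -> ring=[94:NA]
Op 2: route key 14: smallest pos >= 14 is 94 -> NA
Op 3: route key 11: smallest pos >= 11 is 94 -> NA
Op 4: route key 27: smallest pos >= 27 is 94 -> NA
Op 5: add NB@41 -> ring=[41:NB,94:NA]
Op 6: add NC@70 -> ring=[41:NB,70:NC,94:NA]
Op 7: route key 56: smallest pos >= 56 is 70 -> NC
Final route key 93: smallest pos >= 93 is 94 -> NA

Answer: NA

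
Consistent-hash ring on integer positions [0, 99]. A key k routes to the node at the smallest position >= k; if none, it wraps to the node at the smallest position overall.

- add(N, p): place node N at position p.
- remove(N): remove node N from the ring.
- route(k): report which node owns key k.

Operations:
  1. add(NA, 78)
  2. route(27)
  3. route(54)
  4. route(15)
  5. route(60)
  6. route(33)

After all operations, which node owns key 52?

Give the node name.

Answer: NA

Derivation:
Op 1: add NA@78 -> ring=[78:NA]
Op 2: route key 27: smallest pos >= 27 is 78 -> NA
Op 3: route key 54: smallest pos >= 54 is 78 -> NA
Op 4: route key 15: smallest pos >= 15 is 78 -> NA
Op 5: route key 60: smallest pos >= 60 is 78 -> NA
Op 6: route key 33: smallest pos >= 33 is 78 -> NA
Final route key 52: smallest pos >= 52 is 78 -> NA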